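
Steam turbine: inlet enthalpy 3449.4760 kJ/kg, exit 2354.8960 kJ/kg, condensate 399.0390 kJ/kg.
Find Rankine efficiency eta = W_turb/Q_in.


W = 1094.5800 kJ/kg
Q_in = 3050.4370 kJ/kg
eta = 0.3588 = 35.8827%

eta = 35.8827%


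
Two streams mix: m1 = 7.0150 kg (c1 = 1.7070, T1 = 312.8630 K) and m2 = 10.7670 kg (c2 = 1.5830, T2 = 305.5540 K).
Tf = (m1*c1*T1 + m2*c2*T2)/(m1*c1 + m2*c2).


num = 8954.3224
den = 29.0188
Tf = 308.5701 K

308.5701 K


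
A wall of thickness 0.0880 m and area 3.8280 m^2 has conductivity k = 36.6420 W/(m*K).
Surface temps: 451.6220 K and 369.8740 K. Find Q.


dT = 81.7480 K
Q = 36.6420 * 3.8280 * 81.7480 / 0.0880 = 130300.3444 W

130300.3444 W


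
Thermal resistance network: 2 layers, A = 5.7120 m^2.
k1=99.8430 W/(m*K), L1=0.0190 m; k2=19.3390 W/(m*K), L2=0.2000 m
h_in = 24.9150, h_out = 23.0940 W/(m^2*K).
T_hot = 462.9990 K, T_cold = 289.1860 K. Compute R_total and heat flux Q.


R_conv_in = 1/(24.9150*5.7120) = 0.0070
R_1 = 0.0190/(99.8430*5.7120) = 3.3316e-05
R_2 = 0.2000/(19.3390*5.7120) = 0.0018
R_conv_out = 1/(23.0940*5.7120) = 0.0076
R_total = 0.0165 K/W
Q = 173.8130 / 0.0165 = 10565.3022 W

R_total = 0.0165 K/W, Q = 10565.3022 W


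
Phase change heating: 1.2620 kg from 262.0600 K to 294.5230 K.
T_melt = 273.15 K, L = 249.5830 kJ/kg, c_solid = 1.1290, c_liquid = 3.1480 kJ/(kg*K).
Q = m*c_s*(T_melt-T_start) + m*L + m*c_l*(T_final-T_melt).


Q1 (sensible, solid) = 1.2620 * 1.1290 * 11.0900 = 15.8010 kJ
Q2 (latent) = 1.2620 * 249.5830 = 314.9737 kJ
Q3 (sensible, liquid) = 1.2620 * 3.1480 * 21.3730 = 84.9101 kJ
Q_total = 415.6849 kJ

415.6849 kJ


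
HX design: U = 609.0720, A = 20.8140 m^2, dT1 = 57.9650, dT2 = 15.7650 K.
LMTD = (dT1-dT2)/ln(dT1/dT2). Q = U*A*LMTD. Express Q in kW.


LMTD = 32.4105 K
Q = 609.0720 * 20.8140 * 32.4105 = 410875.2162 W = 410.8752 kW

410.8752 kW


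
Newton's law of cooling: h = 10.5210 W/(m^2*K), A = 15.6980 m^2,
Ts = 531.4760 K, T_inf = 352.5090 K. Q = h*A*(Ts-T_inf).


dT = 178.9670 K
Q = 10.5210 * 15.6980 * 178.9670 = 29557.9495 W

29557.9495 W


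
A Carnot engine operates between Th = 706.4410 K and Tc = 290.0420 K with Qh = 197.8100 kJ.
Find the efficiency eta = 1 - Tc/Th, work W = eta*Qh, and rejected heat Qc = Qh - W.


eta = 1 - 290.0420/706.4410 = 0.5894
W = 0.5894 * 197.8100 = 116.5956 kJ
Qc = 197.8100 - 116.5956 = 81.2144 kJ

eta = 58.9432%, W = 116.5956 kJ, Qc = 81.2144 kJ


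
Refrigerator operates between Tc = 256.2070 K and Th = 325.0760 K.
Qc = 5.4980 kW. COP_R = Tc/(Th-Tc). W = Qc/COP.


COP = 256.2070 / 68.8690 = 3.7202
W = 5.4980 / 3.7202 = 1.4779 kW

COP = 3.7202, W = 1.4779 kW


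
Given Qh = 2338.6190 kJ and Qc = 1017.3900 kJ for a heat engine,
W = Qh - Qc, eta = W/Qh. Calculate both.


W = 2338.6190 - 1017.3900 = 1321.2290 kJ
eta = 1321.2290 / 2338.6190 = 0.5650 = 56.4961%

W = 1321.2290 kJ, eta = 56.4961%


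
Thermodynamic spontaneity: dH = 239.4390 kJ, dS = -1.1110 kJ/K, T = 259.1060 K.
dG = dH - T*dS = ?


T*dS = 259.1060 * -1.1110 = -287.8668 kJ
dG = 239.4390 + 287.8668 = 527.3058 kJ (non-spontaneous)

dG = 527.3058 kJ, non-spontaneous


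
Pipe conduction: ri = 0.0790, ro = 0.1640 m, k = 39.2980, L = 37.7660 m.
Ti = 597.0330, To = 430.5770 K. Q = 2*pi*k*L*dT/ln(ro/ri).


dT = 166.4560 K
ln(ro/ri) = 0.7304
Q = 2*pi*39.2980*37.7660*166.4560 / 0.7304 = 2125097.9404 W

2125097.9404 W


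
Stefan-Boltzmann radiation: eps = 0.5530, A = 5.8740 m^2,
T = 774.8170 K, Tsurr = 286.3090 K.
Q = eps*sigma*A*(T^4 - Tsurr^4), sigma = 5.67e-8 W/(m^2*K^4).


T^4 = 3.6041e+11
Tsurr^4 = 6.7195e+09
Q = 0.5530 * 5.67e-8 * 5.8740 * 3.5369e+11 = 65142.6161 W

65142.6161 W


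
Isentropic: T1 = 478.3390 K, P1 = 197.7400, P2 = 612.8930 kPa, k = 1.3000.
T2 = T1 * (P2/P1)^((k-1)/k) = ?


(k-1)/k = 0.2308
(P2/P1)^exp = 1.2983
T2 = 478.3390 * 1.2983 = 621.0269 K

621.0269 K


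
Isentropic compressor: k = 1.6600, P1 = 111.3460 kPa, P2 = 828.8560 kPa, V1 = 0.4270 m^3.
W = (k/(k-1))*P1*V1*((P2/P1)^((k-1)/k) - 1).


(k-1)/k = 0.3976
(P2/P1)^exp = 2.2214
W = 2.5152 * 111.3460 * 0.4270 * (2.2214 - 1) = 146.0542 kJ

146.0542 kJ


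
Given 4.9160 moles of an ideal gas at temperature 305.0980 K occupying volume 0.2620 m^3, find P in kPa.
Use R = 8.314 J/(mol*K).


P = nRT/V = 4.9160 * 8.314 * 305.0980 / 0.2620
= 12469.8507 / 0.2620 = 47594.8501 Pa = 47.5949 kPa

47.5949 kPa


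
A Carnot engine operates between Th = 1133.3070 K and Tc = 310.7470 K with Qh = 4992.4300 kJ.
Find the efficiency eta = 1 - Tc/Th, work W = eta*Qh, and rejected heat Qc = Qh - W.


eta = 1 - 310.7470/1133.3070 = 0.7258
W = 0.7258 * 4992.4300 = 3623.5312 kJ
Qc = 4992.4300 - 3623.5312 = 1368.8988 kJ

eta = 72.5805%, W = 3623.5312 kJ, Qc = 1368.8988 kJ


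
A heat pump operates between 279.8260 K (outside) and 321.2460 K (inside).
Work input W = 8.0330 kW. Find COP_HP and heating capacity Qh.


COP = 321.2460 / 41.4200 = 7.7558
Qh = 7.7558 * 8.0330 = 62.3025 kW

COP = 7.7558, Qh = 62.3025 kW


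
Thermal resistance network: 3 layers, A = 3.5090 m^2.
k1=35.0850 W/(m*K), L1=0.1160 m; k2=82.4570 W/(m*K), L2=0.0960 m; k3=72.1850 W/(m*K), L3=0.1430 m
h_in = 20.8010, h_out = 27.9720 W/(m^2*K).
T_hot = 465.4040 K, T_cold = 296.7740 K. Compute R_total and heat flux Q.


R_conv_in = 1/(20.8010*3.5090) = 0.0137
R_1 = 0.1160/(35.0850*3.5090) = 0.0009
R_2 = 0.0960/(82.4570*3.5090) = 0.0003
R_3 = 0.1430/(72.1850*3.5090) = 0.0006
R_conv_out = 1/(27.9720*3.5090) = 0.0102
R_total = 0.0257 K/W
Q = 168.6300 / 0.0257 = 6554.5834 W

R_total = 0.0257 K/W, Q = 6554.5834 W


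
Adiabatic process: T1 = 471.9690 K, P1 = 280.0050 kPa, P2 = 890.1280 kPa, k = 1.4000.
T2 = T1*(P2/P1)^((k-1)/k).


(k-1)/k = 0.2857
(P2/P1)^exp = 1.3916
T2 = 471.9690 * 1.3916 = 656.7861 K

656.7861 K


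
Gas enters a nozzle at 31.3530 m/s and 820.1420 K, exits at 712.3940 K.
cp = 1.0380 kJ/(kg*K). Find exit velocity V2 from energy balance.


dT = 107.7480 K
2*cp*1000*dT = 223684.8480
V1^2 = 983.0106
V2 = sqrt(224667.8586) = 473.9914 m/s

473.9914 m/s


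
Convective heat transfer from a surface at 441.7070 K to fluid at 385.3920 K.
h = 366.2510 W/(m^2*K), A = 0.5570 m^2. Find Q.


dT = 56.3150 K
Q = 366.2510 * 0.5570 * 56.3150 = 11488.3618 W

11488.3618 W


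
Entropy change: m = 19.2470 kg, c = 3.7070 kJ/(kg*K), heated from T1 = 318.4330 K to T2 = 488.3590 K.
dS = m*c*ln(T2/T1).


T2/T1 = 1.5336
ln(T2/T1) = 0.4276
dS = 19.2470 * 3.7070 * 0.4276 = 30.5114 kJ/K

30.5114 kJ/K


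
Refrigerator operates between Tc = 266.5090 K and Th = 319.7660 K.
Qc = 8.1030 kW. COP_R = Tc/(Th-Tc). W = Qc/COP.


COP = 266.5090 / 53.2570 = 5.0042
W = 8.1030 / 5.0042 = 1.6192 kW

COP = 5.0042, W = 1.6192 kW


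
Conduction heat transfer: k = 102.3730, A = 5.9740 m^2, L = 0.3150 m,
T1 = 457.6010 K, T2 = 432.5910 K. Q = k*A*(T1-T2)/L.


dT = 25.0100 K
Q = 102.3730 * 5.9740 * 25.0100 / 0.3150 = 48557.2169 W

48557.2169 W


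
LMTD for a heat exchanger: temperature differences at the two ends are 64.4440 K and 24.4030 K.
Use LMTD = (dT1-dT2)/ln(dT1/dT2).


dT1/dT2 = 2.6408
ln(dT1/dT2) = 0.9711
LMTD = 40.0410 / 0.9711 = 41.2330 K

41.2330 K


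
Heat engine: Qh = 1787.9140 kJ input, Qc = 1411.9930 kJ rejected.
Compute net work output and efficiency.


W = 1787.9140 - 1411.9930 = 375.9210 kJ
eta = 375.9210 / 1787.9140 = 0.2103 = 21.0257%

W = 375.9210 kJ, eta = 21.0257%


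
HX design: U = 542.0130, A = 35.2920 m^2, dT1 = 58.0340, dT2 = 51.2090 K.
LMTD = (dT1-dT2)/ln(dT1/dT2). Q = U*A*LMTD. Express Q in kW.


LMTD = 54.5504 K
Q = 542.0130 * 35.2920 * 54.5504 = 1043478.7170 W = 1043.4787 kW

1043.4787 kW


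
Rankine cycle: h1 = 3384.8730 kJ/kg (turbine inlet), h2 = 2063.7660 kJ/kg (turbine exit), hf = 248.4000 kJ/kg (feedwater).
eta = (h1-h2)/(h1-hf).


W = 1321.1070 kJ/kg
Q_in = 3136.4730 kJ/kg
eta = 0.4212 = 42.1208%

eta = 42.1208%


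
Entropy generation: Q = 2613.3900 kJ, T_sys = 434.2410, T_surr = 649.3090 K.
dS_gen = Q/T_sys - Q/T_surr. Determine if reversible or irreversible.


dS_sys = 2613.3900/434.2410 = 6.0183 kJ/K
dS_surr = -2613.3900/649.3090 = -4.0249 kJ/K
dS_gen = 6.0183 - 4.0249 = 1.9934 kJ/K (irreversible)

dS_gen = 1.9934 kJ/K, irreversible


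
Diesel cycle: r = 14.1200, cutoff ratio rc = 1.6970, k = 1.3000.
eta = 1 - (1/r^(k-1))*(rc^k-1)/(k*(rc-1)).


r^(k-1) = 2.2128
rc^k = 1.9888
eta = 0.5069 = 50.6858%

50.6858%


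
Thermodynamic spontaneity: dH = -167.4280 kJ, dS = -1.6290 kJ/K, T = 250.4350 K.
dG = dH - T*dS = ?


T*dS = 250.4350 * -1.6290 = -407.9586 kJ
dG = -167.4280 + 407.9586 = 240.5306 kJ (non-spontaneous)

dG = 240.5306 kJ, non-spontaneous


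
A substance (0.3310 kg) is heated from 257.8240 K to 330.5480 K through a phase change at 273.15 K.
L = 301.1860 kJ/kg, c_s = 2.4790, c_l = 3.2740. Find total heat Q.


Q1 (sensible, solid) = 0.3310 * 2.4790 * 15.3260 = 12.5757 kJ
Q2 (latent) = 0.3310 * 301.1860 = 99.6926 kJ
Q3 (sensible, liquid) = 0.3310 * 3.2740 * 57.3980 = 62.2019 kJ
Q_total = 174.4702 kJ

174.4702 kJ


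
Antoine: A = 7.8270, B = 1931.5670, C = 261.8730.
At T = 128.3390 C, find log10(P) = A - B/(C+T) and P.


C+T = 390.2120
B/(C+T) = 4.9500
log10(P) = 7.8270 - 4.9500 = 2.8770
P = 10^2.8770 = 753.2773 mmHg

753.2773 mmHg


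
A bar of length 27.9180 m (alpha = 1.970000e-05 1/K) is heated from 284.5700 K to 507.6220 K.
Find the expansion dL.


dT = 223.0520 K
dL = 1.970000e-05 * 27.9180 * 223.0520 = 0.122675 m
L_final = 28.040675 m

dL = 0.122675 m


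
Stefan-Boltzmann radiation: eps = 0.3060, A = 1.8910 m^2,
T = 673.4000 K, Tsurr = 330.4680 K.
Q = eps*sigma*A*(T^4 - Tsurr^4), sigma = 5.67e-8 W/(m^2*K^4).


T^4 = 2.0563e+11
Tsurr^4 = 1.1927e+10
Q = 0.3060 * 5.67e-8 * 1.8910 * 1.9371e+11 = 6355.3509 W

6355.3509 W


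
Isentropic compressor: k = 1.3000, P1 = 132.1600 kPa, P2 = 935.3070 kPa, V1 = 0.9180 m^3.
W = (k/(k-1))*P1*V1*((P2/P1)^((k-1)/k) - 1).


(k-1)/k = 0.2308
(P2/P1)^exp = 1.5708
W = 4.3333 * 132.1600 * 0.9180 * (1.5708 - 1) = 300.0868 kJ

300.0868 kJ


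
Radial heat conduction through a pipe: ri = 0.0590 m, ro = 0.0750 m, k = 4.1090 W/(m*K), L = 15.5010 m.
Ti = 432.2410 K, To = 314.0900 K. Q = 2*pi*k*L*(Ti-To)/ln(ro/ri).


dT = 118.1510 K
ln(ro/ri) = 0.2400
Q = 2*pi*4.1090*15.5010*118.1510 / 0.2400 = 197056.6799 W

197056.6799 W


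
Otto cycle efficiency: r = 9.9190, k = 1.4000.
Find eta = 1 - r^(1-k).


r^(k-1) = 2.5037
eta = 1 - 1/2.5037 = 0.6006 = 60.0596%

60.0596%


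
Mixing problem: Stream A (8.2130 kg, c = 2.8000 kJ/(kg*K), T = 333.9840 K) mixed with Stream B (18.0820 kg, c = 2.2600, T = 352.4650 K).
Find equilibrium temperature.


num = 22084.0247
den = 63.8617
Tf = 345.8101 K

345.8101 K


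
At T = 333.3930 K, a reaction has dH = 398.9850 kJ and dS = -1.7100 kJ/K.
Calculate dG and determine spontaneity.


T*dS = 333.3930 * -1.7100 = -570.1020 kJ
dG = 398.9850 + 570.1020 = 969.0870 kJ (non-spontaneous)

dG = 969.0870 kJ, non-spontaneous


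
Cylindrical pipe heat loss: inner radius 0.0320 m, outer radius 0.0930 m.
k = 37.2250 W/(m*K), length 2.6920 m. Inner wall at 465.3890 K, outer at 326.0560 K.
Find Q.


dT = 139.3330 K
ln(ro/ri) = 1.0669
Q = 2*pi*37.2250*2.6920*139.3330 / 1.0669 = 82230.8396 W

82230.8396 W


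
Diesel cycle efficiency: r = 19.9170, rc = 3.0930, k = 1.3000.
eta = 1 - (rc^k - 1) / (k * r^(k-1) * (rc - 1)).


r^(k-1) = 2.4534
rc^k = 4.3400
eta = 0.4997 = 49.9652%

49.9652%


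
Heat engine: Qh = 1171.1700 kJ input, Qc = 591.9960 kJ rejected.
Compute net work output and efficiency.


W = 1171.1700 - 591.9960 = 579.1740 kJ
eta = 579.1740 / 1171.1700 = 0.4945 = 49.4526%

W = 579.1740 kJ, eta = 49.4526%


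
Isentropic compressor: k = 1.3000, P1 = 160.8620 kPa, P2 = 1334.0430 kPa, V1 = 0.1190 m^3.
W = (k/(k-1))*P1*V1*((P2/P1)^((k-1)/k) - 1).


(k-1)/k = 0.2308
(P2/P1)^exp = 1.6293
W = 4.3333 * 160.8620 * 0.1190 * (1.6293 - 1) = 52.2044 kJ

52.2044 kJ


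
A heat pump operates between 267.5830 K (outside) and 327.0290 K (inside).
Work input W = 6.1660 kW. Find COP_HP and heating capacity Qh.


COP = 327.0290 / 59.4460 = 5.5013
Qh = 5.5013 * 6.1660 = 33.9209 kW

COP = 5.5013, Qh = 33.9209 kW


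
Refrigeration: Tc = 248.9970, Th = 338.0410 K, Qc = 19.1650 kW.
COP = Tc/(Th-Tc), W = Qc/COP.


COP = 248.9970 / 89.0440 = 2.7963
W = 19.1650 / 2.7963 = 6.8536 kW

COP = 2.7963, W = 6.8536 kW


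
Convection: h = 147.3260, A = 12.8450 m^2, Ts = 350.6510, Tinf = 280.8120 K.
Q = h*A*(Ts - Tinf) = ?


dT = 69.8390 K
Q = 147.3260 * 12.8450 * 69.8390 = 132163.4961 W

132163.4961 W


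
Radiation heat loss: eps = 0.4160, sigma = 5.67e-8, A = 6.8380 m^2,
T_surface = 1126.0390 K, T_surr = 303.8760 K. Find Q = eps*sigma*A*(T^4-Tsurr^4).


T^4 = 1.6077e+12
Tsurr^4 = 8.5268e+09
Q = 0.4160 * 5.67e-8 * 6.8380 * 1.5992e+12 = 257934.6906 W

257934.6906 W


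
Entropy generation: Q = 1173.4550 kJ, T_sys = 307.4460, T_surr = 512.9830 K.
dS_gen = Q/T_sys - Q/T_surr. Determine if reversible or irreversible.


dS_sys = 1173.4550/307.4460 = 3.8168 kJ/K
dS_surr = -1173.4550/512.9830 = -2.2875 kJ/K
dS_gen = 3.8168 - 2.2875 = 1.5293 kJ/K (irreversible)

dS_gen = 1.5293 kJ/K, irreversible


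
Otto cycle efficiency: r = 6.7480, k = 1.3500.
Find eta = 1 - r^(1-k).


r^(k-1) = 1.9508
eta = 1 - 1/1.9508 = 0.4874 = 48.7388%

48.7388%


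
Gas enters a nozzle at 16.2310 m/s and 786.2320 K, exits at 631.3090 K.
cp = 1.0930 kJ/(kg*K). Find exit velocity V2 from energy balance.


dT = 154.9230 K
2*cp*1000*dT = 338661.6780
V1^2 = 263.4454
V2 = sqrt(338925.1234) = 582.1728 m/s

582.1728 m/s


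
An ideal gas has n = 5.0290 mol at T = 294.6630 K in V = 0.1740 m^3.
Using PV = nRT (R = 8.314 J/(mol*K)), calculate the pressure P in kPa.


P = nRT/V = 5.0290 * 8.314 * 294.6630 / 0.1740
= 12320.1859 / 0.1740 = 70805.6662 Pa = 70.8057 kPa

70.8057 kPa


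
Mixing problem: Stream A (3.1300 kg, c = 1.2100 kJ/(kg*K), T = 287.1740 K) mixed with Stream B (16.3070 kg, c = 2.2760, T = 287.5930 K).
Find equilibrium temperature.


num = 11761.5512
den = 40.9020
Tf = 287.5542 K

287.5542 K


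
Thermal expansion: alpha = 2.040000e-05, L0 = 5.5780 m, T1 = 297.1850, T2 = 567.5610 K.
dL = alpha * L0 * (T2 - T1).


dT = 270.3760 K
dL = 2.040000e-05 * 5.5780 * 270.3760 = 0.030766 m
L_final = 5.608766 m

dL = 0.030766 m


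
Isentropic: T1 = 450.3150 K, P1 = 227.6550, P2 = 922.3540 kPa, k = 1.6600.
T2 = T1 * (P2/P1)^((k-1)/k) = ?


(k-1)/k = 0.3976
(P2/P1)^exp = 1.7442
T2 = 450.3150 * 1.7442 = 785.4173 K

785.4173 K


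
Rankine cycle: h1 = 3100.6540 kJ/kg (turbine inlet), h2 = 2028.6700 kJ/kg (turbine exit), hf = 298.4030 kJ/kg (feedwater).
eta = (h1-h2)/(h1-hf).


W = 1071.9840 kJ/kg
Q_in = 2802.2510 kJ/kg
eta = 0.3825 = 38.2544%

eta = 38.2544%


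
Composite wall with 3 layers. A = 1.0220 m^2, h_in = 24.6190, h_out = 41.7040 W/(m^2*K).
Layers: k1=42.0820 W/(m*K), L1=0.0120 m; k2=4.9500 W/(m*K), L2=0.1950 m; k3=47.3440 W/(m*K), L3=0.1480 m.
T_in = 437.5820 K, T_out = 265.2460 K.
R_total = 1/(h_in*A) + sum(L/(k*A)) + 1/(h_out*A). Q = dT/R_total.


R_conv_in = 1/(24.6190*1.0220) = 0.0397
R_1 = 0.0120/(42.0820*1.0220) = 0.0003
R_2 = 0.1950/(4.9500*1.0220) = 0.0385
R_3 = 0.1480/(47.3440*1.0220) = 0.0031
R_conv_out = 1/(41.7040*1.0220) = 0.0235
R_total = 0.1051 K/W
Q = 172.3360 / 0.1051 = 1639.8786 W

R_total = 0.1051 K/W, Q = 1639.8786 W


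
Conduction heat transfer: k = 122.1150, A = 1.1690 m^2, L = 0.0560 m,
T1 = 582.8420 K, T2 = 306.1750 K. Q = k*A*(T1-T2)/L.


dT = 276.6670 K
Q = 122.1150 * 1.1690 * 276.6670 / 0.0560 = 705265.8560 W

705265.8560 W


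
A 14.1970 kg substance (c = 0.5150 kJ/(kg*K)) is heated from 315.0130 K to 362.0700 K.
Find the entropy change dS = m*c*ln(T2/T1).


T2/T1 = 1.1494
ln(T2/T1) = 0.1392
dS = 14.1970 * 0.5150 * 0.1392 = 1.0179 kJ/K

1.0179 kJ/K


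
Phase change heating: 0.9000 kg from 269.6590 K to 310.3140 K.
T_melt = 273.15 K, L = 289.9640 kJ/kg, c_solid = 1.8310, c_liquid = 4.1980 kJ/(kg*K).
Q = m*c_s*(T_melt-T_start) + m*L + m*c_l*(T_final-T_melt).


Q1 (sensible, solid) = 0.9000 * 1.8310 * 3.4910 = 5.7528 kJ
Q2 (latent) = 0.9000 * 289.9640 = 260.9676 kJ
Q3 (sensible, liquid) = 0.9000 * 4.1980 * 37.1640 = 140.4130 kJ
Q_total = 407.1334 kJ

407.1334 kJ


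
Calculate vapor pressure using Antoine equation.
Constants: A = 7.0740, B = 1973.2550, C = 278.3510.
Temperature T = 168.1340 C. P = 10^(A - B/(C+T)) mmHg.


C+T = 446.4850
B/(C+T) = 4.4195
log10(P) = 7.0740 - 4.4195 = 2.6545
P = 10^2.6545 = 451.3022 mmHg

451.3022 mmHg


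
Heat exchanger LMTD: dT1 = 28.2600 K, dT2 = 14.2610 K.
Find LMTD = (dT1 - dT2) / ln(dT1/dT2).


dT1/dT2 = 1.9816
ln(dT1/dT2) = 0.6839
LMTD = 13.9990 / 0.6839 = 20.4688 K

20.4688 K


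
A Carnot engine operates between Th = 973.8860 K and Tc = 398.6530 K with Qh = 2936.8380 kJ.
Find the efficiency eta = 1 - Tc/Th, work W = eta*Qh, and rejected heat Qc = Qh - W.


eta = 1 - 398.6530/973.8860 = 0.5907
W = 0.5907 * 2936.8380 = 1734.6652 kJ
Qc = 2936.8380 - 1734.6652 = 1202.1728 kJ

eta = 59.0657%, W = 1734.6652 kJ, Qc = 1202.1728 kJ


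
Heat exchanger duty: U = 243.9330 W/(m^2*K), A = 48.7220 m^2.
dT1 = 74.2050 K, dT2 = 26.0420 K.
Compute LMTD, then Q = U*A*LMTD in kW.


LMTD = 45.9956 K
Q = 243.9330 * 48.7220 * 45.9956 = 546653.7872 W = 546.6538 kW

546.6538 kW


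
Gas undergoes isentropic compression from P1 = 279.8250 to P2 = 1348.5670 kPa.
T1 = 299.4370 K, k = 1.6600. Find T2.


(k-1)/k = 0.3976
(P2/P1)^exp = 1.8687
T2 = 299.4370 * 1.8687 = 559.5696 K

559.5696 K


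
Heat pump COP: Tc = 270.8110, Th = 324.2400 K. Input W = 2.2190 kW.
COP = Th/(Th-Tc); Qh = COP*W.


COP = 324.2400 / 53.4290 = 6.0686
Qh = 6.0686 * 2.2190 = 13.4663 kW

COP = 6.0686, Qh = 13.4663 kW


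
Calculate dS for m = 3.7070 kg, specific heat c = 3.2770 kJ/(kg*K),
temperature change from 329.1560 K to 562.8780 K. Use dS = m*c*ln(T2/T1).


T2/T1 = 1.7101
ln(T2/T1) = 0.5365
dS = 3.7070 * 3.2770 * 0.5365 = 6.5177 kJ/K

6.5177 kJ/K


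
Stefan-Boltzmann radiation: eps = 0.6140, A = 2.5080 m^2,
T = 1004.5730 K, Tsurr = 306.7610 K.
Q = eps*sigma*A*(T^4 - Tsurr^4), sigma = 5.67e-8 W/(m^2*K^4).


T^4 = 1.0184e+12
Tsurr^4 = 8.8552e+09
Q = 0.6140 * 5.67e-8 * 2.5080 * 1.0096e+12 = 88147.9508 W

88147.9508 W


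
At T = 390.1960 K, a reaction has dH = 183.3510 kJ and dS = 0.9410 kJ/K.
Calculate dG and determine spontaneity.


T*dS = 390.1960 * 0.9410 = 367.1744 kJ
dG = 183.3510 - 367.1744 = -183.8234 kJ (spontaneous)

dG = -183.8234 kJ, spontaneous


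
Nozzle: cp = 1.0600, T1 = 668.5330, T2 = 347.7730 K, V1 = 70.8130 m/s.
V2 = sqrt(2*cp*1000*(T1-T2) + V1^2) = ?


dT = 320.7600 K
2*cp*1000*dT = 680011.2000
V1^2 = 5014.4810
V2 = sqrt(685025.6810) = 827.6628 m/s

827.6628 m/s


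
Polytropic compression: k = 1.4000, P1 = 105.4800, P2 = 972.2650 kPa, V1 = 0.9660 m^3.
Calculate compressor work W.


(k-1)/k = 0.2857
(P2/P1)^exp = 1.8863
W = 3.5000 * 105.4800 * 0.9660 * (1.8863 - 1) = 316.0690 kJ

316.0690 kJ


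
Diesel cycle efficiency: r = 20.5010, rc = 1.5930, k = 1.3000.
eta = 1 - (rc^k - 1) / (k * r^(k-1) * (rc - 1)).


r^(k-1) = 2.4748
rc^k = 1.8318
eta = 0.5640 = 56.3993%

56.3993%


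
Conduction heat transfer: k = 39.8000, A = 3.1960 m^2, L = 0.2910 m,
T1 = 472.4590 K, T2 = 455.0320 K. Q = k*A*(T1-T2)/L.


dT = 17.4270 K
Q = 39.8000 * 3.1960 * 17.4270 / 0.2910 = 7617.6232 W

7617.6232 W


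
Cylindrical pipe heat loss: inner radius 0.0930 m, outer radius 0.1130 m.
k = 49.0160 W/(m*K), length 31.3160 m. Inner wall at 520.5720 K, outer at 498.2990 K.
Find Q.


dT = 22.2730 K
ln(ro/ri) = 0.1948
Q = 2*pi*49.0160*31.3160*22.2730 / 0.1948 = 1102807.7585 W

1102807.7585 W


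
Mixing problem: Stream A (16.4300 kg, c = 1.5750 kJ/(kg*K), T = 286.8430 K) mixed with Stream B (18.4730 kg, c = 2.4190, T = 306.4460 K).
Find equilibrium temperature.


num = 21116.6113
den = 70.5634
Tf = 299.2571 K

299.2571 K


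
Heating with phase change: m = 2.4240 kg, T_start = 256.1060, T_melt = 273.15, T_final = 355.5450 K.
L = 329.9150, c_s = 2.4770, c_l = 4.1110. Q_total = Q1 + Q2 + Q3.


Q1 (sensible, solid) = 2.4240 * 2.4770 * 17.0440 = 102.3364 kJ
Q2 (latent) = 2.4240 * 329.9150 = 799.7140 kJ
Q3 (sensible, liquid) = 2.4240 * 4.1110 * 82.3950 = 821.0714 kJ
Q_total = 1723.1218 kJ

1723.1218 kJ


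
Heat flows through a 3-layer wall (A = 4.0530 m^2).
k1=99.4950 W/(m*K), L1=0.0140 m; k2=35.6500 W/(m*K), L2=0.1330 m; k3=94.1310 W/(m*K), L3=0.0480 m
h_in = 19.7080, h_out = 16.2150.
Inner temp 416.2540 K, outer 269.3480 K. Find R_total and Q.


R_conv_in = 1/(19.7080*4.0530) = 0.0125
R_1 = 0.0140/(99.4950*4.0530) = 3.4718e-05
R_2 = 0.1330/(35.6500*4.0530) = 0.0009
R_3 = 0.0480/(94.1310*4.0530) = 0.0001
R_conv_out = 1/(16.2150*4.0530) = 0.0152
R_total = 0.0288 K/W
Q = 146.9060 / 0.0288 = 5097.9739 W

R_total = 0.0288 K/W, Q = 5097.9739 W


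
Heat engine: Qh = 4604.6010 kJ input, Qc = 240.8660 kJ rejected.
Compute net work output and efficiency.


W = 4604.6010 - 240.8660 = 4363.7350 kJ
eta = 4363.7350 / 4604.6010 = 0.9477 = 94.7690%

W = 4363.7350 kJ, eta = 94.7690%


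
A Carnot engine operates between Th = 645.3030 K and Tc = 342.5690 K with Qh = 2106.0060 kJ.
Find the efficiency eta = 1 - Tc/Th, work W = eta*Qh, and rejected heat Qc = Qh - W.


eta = 1 - 342.5690/645.3030 = 0.4691
W = 0.4691 * 2106.0060 = 988.0004 kJ
Qc = 2106.0060 - 988.0004 = 1118.0056 kJ

eta = 46.9135%, W = 988.0004 kJ, Qc = 1118.0056 kJ


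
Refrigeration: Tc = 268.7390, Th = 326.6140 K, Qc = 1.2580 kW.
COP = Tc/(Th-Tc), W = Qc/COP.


COP = 268.7390 / 57.8750 = 4.6434
W = 1.2580 / 4.6434 = 0.2709 kW

COP = 4.6434, W = 0.2709 kW


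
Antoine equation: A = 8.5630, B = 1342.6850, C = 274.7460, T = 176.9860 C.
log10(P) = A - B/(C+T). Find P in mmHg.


C+T = 451.7320
B/(C+T) = 2.9723
log10(P) = 8.5630 - 2.9723 = 5.5907
P = 10^5.5907 = 389668.7917 mmHg

389668.7917 mmHg


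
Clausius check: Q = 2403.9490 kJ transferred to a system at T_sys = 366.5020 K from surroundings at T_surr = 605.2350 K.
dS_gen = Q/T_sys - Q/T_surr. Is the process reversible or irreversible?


dS_sys = 2403.9490/366.5020 = 6.5592 kJ/K
dS_surr = -2403.9490/605.2350 = -3.9719 kJ/K
dS_gen = 6.5592 - 3.9719 = 2.5872 kJ/K (irreversible)

dS_gen = 2.5872 kJ/K, irreversible


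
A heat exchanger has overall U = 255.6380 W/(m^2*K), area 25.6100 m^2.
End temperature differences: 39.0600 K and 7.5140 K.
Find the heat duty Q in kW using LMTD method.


LMTD = 19.1381 K
Q = 255.6380 * 25.6100 * 19.1381 = 125295.3253 W = 125.2953 kW

125.2953 kW


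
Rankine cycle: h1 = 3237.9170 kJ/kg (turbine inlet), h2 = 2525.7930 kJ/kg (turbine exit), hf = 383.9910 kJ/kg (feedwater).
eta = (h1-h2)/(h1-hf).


W = 712.1240 kJ/kg
Q_in = 2853.9260 kJ/kg
eta = 0.2495 = 24.9524%

eta = 24.9524%


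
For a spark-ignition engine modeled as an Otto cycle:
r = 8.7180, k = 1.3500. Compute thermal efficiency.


r^(k-1) = 2.1338
eta = 1 - 1/2.1338 = 0.5313 = 53.1344%

53.1344%


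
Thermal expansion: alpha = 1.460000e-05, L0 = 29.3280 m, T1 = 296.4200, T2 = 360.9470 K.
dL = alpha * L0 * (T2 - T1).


dT = 64.5270 K
dL = 1.460000e-05 * 29.3280 * 64.5270 = 0.027630 m
L_final = 29.355630 m

dL = 0.027630 m


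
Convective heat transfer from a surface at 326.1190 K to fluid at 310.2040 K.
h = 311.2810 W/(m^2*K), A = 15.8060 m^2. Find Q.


dT = 15.9150 K
Q = 311.2810 * 15.8060 * 15.9150 = 78303.5106 W

78303.5106 W


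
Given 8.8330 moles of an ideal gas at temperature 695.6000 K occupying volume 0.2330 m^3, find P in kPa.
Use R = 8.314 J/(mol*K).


P = nRT/V = 8.8330 * 8.314 * 695.6000 / 0.2330
= 51083.1681 / 0.2330 = 219241.0649 Pa = 219.2411 kPa

219.2411 kPa


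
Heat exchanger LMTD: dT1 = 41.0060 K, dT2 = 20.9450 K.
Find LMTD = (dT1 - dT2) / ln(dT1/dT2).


dT1/dT2 = 1.9578
ln(dT1/dT2) = 0.6718
LMTD = 20.0610 / 0.6718 = 29.8607 K

29.8607 K


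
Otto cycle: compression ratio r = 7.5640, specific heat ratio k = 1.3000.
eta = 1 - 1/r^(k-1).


r^(k-1) = 1.8350
eta = 1 - 1/1.8350 = 0.4550 = 45.5028%

45.5028%


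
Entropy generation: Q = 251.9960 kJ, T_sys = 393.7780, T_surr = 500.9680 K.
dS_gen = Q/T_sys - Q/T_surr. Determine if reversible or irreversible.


dS_sys = 251.9960/393.7780 = 0.6399 kJ/K
dS_surr = -251.9960/500.9680 = -0.5030 kJ/K
dS_gen = 0.6399 - 0.5030 = 0.1369 kJ/K (irreversible)

dS_gen = 0.1369 kJ/K, irreversible


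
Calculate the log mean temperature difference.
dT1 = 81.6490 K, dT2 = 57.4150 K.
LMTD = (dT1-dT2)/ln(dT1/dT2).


dT1/dT2 = 1.4221
ln(dT1/dT2) = 0.3521
LMTD = 24.2340 / 0.3521 = 68.8224 K

68.8224 K


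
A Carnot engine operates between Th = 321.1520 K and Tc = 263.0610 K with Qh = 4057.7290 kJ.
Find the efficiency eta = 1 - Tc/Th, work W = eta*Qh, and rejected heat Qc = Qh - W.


eta = 1 - 263.0610/321.1520 = 0.1809
W = 0.1809 * 4057.7290 = 733.9750 kJ
Qc = 4057.7290 - 733.9750 = 3323.7540 kJ

eta = 18.0883%, W = 733.9750 kJ, Qc = 3323.7540 kJ


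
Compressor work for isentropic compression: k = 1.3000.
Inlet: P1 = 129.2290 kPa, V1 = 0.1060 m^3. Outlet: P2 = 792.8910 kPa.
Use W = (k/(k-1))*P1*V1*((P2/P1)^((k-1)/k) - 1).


(k-1)/k = 0.2308
(P2/P1)^exp = 1.5199
W = 4.3333 * 129.2290 * 0.1060 * (1.5199 - 1) = 30.8603 kJ

30.8603 kJ


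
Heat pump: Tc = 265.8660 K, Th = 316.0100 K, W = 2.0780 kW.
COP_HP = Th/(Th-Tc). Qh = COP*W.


COP = 316.0100 / 50.1440 = 6.3021
Qh = 6.3021 * 2.0780 = 13.0957 kW

COP = 6.3021, Qh = 13.0957 kW


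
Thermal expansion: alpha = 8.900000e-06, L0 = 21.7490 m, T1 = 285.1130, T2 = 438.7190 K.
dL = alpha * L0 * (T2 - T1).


dT = 153.6060 K
dL = 8.900000e-06 * 21.7490 * 153.6060 = 0.029733 m
L_final = 21.778733 m

dL = 0.029733 m


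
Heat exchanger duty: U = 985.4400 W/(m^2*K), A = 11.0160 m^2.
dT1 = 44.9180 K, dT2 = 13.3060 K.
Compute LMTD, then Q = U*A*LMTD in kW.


LMTD = 25.9834 K
Q = 985.4400 * 11.0160 * 25.9834 = 282065.4355 W = 282.0654 kW

282.0654 kW


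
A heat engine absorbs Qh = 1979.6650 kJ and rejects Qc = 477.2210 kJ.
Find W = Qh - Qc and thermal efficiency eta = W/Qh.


W = 1979.6650 - 477.2210 = 1502.4440 kJ
eta = 1502.4440 / 1979.6650 = 0.7589 = 75.8939%

W = 1502.4440 kJ, eta = 75.8939%


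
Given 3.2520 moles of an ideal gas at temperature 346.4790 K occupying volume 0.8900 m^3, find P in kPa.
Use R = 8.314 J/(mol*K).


P = nRT/V = 3.2520 * 8.314 * 346.4790 / 0.8900
= 9367.7971 / 0.8900 = 10525.6147 Pa = 10.5256 kPa

10.5256 kPa


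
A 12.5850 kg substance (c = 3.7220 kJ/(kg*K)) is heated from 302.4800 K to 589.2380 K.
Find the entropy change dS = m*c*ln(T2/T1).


T2/T1 = 1.9480
ln(T2/T1) = 0.6668
dS = 12.5850 * 3.7220 * 0.6668 = 31.2345 kJ/K

31.2345 kJ/K


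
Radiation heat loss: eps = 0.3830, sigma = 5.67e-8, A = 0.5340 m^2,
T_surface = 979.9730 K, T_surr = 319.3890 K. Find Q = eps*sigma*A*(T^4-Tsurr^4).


T^4 = 9.2227e+11
Tsurr^4 = 1.0406e+10
Q = 0.3830 * 5.67e-8 * 0.5340 * 9.1186e+11 = 10574.2980 W

10574.2980 W


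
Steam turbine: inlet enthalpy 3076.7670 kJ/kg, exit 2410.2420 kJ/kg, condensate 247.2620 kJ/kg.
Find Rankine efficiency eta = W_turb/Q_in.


W = 666.5250 kJ/kg
Q_in = 2829.5050 kJ/kg
eta = 0.2356 = 23.5562%

eta = 23.5562%


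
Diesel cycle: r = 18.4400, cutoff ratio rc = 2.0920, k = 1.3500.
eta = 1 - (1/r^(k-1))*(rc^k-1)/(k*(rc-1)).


r^(k-1) = 2.7734
rc^k = 2.7087
eta = 0.5821 = 58.2084%

58.2084%


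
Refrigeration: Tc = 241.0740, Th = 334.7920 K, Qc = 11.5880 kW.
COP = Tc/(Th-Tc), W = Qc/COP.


COP = 241.0740 / 93.7180 = 2.5723
W = 11.5880 / 2.5723 = 4.5049 kW

COP = 2.5723, W = 4.5049 kW


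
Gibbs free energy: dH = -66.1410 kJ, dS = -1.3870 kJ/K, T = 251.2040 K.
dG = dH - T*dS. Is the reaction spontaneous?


T*dS = 251.2040 * -1.3870 = -348.4199 kJ
dG = -66.1410 + 348.4199 = 282.2789 kJ (non-spontaneous)

dG = 282.2789 kJ, non-spontaneous


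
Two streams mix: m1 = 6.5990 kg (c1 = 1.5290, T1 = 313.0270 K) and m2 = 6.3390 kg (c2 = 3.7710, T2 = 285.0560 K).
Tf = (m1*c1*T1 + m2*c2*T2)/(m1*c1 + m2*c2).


num = 9972.4859
den = 33.9942
Tf = 293.3581 K

293.3581 K


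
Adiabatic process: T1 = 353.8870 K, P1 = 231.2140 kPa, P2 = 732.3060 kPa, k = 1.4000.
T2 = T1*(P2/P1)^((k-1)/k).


(k-1)/k = 0.2857
(P2/P1)^exp = 1.3901
T2 = 353.8870 * 1.3901 = 491.9439 K

491.9439 K


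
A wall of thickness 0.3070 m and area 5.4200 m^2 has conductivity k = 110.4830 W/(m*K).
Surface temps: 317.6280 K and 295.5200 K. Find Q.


dT = 22.1080 K
Q = 110.4830 * 5.4200 * 22.1080 / 0.3070 = 43122.6881 W

43122.6881 W


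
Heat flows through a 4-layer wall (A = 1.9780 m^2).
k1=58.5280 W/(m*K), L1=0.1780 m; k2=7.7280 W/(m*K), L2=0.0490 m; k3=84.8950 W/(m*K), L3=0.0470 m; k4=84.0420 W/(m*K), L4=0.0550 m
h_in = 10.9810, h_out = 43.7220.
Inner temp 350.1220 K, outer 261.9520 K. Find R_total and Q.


R_conv_in = 1/(10.9810*1.9780) = 0.0460
R_1 = 0.1780/(58.5280*1.9780) = 0.0015
R_2 = 0.0490/(7.7280*1.9780) = 0.0032
R_3 = 0.0470/(84.8950*1.9780) = 0.0003
R_4 = 0.0550/(84.0420*1.9780) = 0.0003
R_conv_out = 1/(43.7220*1.9780) = 0.0116
R_total = 0.0630 K/W
Q = 88.1700 / 0.0630 = 1400.4894 W

R_total = 0.0630 K/W, Q = 1400.4894 W


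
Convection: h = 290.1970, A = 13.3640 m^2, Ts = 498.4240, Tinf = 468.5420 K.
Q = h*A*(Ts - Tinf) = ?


dT = 29.8820 K
Q = 290.1970 * 13.3640 * 29.8820 = 115888.1545 W

115888.1545 W


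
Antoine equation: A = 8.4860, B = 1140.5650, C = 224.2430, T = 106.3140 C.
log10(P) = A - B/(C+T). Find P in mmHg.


C+T = 330.5570
B/(C+T) = 3.4504
log10(P) = 8.4860 - 3.4504 = 5.0356
P = 10^5.0356 = 108534.1322 mmHg

108534.1322 mmHg


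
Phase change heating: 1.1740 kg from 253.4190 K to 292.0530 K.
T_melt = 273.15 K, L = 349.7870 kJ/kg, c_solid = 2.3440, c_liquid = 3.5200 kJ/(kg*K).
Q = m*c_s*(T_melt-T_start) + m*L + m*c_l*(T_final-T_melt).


Q1 (sensible, solid) = 1.1740 * 2.3440 * 19.7310 = 54.2969 kJ
Q2 (latent) = 1.1740 * 349.7870 = 410.6499 kJ
Q3 (sensible, liquid) = 1.1740 * 3.5200 * 18.9030 = 78.1163 kJ
Q_total = 543.0631 kJ

543.0631 kJ


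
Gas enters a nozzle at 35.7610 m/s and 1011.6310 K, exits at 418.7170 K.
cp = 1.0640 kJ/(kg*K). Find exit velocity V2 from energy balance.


dT = 592.9140 K
2*cp*1000*dT = 1261720.9920
V1^2 = 1278.8491
V2 = sqrt(1262999.8411) = 1123.8327 m/s

1123.8327 m/s


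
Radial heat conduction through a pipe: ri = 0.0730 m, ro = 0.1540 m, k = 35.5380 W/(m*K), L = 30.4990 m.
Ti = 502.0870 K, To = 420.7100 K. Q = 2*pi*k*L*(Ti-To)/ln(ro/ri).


dT = 81.3770 K
ln(ro/ri) = 0.7465
Q = 2*pi*35.5380*30.4990*81.3770 / 0.7465 = 742393.7264 W

742393.7264 W


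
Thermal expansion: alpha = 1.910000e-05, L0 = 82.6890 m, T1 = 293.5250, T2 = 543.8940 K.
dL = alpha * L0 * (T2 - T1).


dT = 250.3690 K
dL = 1.910000e-05 * 82.6890 * 250.3690 = 0.395423 m
L_final = 83.084423 m

dL = 0.395423 m


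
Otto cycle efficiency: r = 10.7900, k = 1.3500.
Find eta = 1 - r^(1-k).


r^(k-1) = 2.2991
eta = 1 - 1/2.2991 = 0.5650 = 56.5047%

56.5047%


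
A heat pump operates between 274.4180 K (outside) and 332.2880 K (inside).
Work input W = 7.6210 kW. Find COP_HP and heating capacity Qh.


COP = 332.2880 / 57.8700 = 5.7420
Qh = 5.7420 * 7.6210 = 43.7596 kW

COP = 5.7420, Qh = 43.7596 kW


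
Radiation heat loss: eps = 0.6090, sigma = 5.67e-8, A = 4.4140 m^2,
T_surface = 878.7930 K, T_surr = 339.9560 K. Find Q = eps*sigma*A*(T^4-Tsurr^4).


T^4 = 5.9641e+11
Tsurr^4 = 1.3356e+10
Q = 0.6090 * 5.67e-8 * 4.4140 * 5.8306e+11 = 88867.4259 W

88867.4259 W


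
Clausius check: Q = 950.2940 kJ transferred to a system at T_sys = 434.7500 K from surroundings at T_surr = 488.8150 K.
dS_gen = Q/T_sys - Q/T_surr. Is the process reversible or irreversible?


dS_sys = 950.2940/434.7500 = 2.1858 kJ/K
dS_surr = -950.2940/488.8150 = -1.9441 kJ/K
dS_gen = 2.1858 - 1.9441 = 0.2418 kJ/K (irreversible)

dS_gen = 0.2418 kJ/K, irreversible


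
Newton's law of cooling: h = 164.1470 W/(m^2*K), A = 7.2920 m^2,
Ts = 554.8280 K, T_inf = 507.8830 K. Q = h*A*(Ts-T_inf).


dT = 46.9450 K
Q = 164.1470 * 7.2920 * 46.9450 = 56191.2836 W

56191.2836 W


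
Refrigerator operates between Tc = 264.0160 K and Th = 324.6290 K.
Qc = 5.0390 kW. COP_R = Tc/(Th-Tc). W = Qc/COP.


COP = 264.0160 / 60.6130 = 4.3558
W = 5.0390 / 4.3558 = 1.1569 kW

COP = 4.3558, W = 1.1569 kW


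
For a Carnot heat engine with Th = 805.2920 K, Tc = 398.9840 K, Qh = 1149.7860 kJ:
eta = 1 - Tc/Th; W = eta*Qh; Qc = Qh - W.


eta = 1 - 398.9840/805.2920 = 0.5045
W = 0.5045 * 1149.7860 = 580.1216 kJ
Qc = 1149.7860 - 580.1216 = 569.6644 kJ

eta = 50.4547%, W = 580.1216 kJ, Qc = 569.6644 kJ


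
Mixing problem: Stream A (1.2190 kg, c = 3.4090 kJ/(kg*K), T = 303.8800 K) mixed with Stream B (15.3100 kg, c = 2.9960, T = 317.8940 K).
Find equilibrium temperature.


num = 15844.1985
den = 50.0243
Tf = 316.7298 K

316.7298 K


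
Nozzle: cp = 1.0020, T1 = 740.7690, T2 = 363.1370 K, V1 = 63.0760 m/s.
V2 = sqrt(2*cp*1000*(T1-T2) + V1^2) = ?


dT = 377.6320 K
2*cp*1000*dT = 756774.5280
V1^2 = 3978.5818
V2 = sqrt(760753.1098) = 872.2116 m/s

872.2116 m/s


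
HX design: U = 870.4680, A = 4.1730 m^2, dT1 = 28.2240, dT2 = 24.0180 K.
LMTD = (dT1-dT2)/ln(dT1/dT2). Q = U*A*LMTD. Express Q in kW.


LMTD = 26.0645 K
Q = 870.4680 * 4.1730 * 26.0645 = 94678.2025 W = 94.6782 kW

94.6782 kW


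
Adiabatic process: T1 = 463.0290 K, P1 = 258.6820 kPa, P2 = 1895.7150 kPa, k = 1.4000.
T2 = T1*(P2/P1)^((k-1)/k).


(k-1)/k = 0.2857
(P2/P1)^exp = 1.7666
T2 = 463.0290 * 1.7666 = 817.9994 K

817.9994 K


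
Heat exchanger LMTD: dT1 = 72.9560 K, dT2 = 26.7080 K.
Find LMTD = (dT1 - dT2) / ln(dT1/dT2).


dT1/dT2 = 2.7316
ln(dT1/dT2) = 1.0049
LMTD = 46.2480 / 1.0049 = 46.0228 K

46.0228 K


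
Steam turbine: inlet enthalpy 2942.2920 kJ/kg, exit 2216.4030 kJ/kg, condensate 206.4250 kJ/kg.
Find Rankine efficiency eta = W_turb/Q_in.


W = 725.8890 kJ/kg
Q_in = 2735.8670 kJ/kg
eta = 0.2653 = 26.5323%

eta = 26.5323%


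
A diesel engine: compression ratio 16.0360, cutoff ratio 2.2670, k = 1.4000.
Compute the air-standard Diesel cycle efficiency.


r^(k-1) = 3.0342
rc^k = 3.1451
eta = 0.6014 = 60.1433%

60.1433%


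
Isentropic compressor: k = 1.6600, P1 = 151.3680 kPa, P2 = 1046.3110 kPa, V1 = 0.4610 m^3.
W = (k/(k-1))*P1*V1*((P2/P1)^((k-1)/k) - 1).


(k-1)/k = 0.3976
(P2/P1)^exp = 2.1569
W = 2.5152 * 151.3680 * 0.4610 * (2.1569 - 1) = 203.0441 kJ

203.0441 kJ


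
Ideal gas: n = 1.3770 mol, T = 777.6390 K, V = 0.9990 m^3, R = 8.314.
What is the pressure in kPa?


P = nRT/V = 1.3770 * 8.314 * 777.6390 / 0.9990
= 8902.7052 / 0.9990 = 8911.6168 Pa = 8.9116 kPa

8.9116 kPa


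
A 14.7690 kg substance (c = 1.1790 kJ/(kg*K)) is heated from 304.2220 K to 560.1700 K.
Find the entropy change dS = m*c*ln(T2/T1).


T2/T1 = 1.8413
ln(T2/T1) = 0.6105
dS = 14.7690 * 1.1790 * 0.6105 = 10.6301 kJ/K

10.6301 kJ/K


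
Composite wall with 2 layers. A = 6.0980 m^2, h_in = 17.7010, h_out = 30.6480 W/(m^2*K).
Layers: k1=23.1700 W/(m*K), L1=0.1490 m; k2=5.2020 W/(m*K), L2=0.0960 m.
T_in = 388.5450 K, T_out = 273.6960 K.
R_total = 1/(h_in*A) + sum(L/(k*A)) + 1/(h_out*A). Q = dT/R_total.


R_conv_in = 1/(17.7010*6.0980) = 0.0093
R_1 = 0.1490/(23.1700*6.0980) = 0.0011
R_2 = 0.0960/(5.2020*6.0980) = 0.0030
R_conv_out = 1/(30.6480*6.0980) = 0.0054
R_total = 0.0187 K/W
Q = 114.8490 / 0.0187 = 6142.9986 W

R_total = 0.0187 K/W, Q = 6142.9986 W


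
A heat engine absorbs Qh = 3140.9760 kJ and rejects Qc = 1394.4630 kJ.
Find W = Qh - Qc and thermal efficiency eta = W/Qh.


W = 3140.9760 - 1394.4630 = 1746.5130 kJ
eta = 1746.5130 / 3140.9760 = 0.5560 = 55.6041%

W = 1746.5130 kJ, eta = 55.6041%


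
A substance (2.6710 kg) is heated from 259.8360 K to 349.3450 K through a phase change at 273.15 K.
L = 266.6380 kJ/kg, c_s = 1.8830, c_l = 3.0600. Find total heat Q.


Q1 (sensible, solid) = 2.6710 * 1.8830 * 13.3140 = 66.9627 kJ
Q2 (latent) = 2.6710 * 266.6380 = 712.1901 kJ
Q3 (sensible, liquid) = 2.6710 * 3.0600 * 76.1950 = 622.7615 kJ
Q_total = 1401.9143 kJ

1401.9143 kJ


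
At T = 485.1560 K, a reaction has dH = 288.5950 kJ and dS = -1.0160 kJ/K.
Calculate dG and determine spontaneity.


T*dS = 485.1560 * -1.0160 = -492.9185 kJ
dG = 288.5950 + 492.9185 = 781.5135 kJ (non-spontaneous)

dG = 781.5135 kJ, non-spontaneous


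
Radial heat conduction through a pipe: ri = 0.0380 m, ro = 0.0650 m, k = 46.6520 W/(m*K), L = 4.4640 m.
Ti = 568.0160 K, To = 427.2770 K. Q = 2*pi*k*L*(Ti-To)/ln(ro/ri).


dT = 140.7390 K
ln(ro/ri) = 0.5368
Q = 2*pi*46.6520*4.4640*140.7390 / 0.5368 = 343064.1815 W

343064.1815 W


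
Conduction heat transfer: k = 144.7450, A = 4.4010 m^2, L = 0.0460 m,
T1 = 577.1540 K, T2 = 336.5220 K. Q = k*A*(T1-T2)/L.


dT = 240.6320 K
Q = 144.7450 * 4.4010 * 240.6320 / 0.0460 = 3332349.0690 W

3332349.0690 W


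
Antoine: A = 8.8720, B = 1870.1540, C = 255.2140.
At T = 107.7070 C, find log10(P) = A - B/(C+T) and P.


C+T = 362.9210
B/(C+T) = 5.1531
log10(P) = 8.8720 - 5.1531 = 3.7189
P = 10^3.7189 = 5235.2707 mmHg

5235.2707 mmHg


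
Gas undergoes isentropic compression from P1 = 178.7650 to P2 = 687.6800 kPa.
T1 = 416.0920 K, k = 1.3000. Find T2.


(k-1)/k = 0.2308
(P2/P1)^exp = 1.3647
T2 = 416.0920 * 1.3647 = 567.8235 K

567.8235 K


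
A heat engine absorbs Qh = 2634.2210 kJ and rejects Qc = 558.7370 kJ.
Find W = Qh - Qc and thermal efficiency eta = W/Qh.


W = 2634.2210 - 558.7370 = 2075.4840 kJ
eta = 2075.4840 / 2634.2210 = 0.7879 = 78.7893%

W = 2075.4840 kJ, eta = 78.7893%


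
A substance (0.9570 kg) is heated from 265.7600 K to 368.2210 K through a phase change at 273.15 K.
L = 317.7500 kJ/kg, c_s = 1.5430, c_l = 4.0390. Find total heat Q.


Q1 (sensible, solid) = 0.9570 * 1.5430 * 7.3900 = 10.9125 kJ
Q2 (latent) = 0.9570 * 317.7500 = 304.0867 kJ
Q3 (sensible, liquid) = 0.9570 * 4.0390 * 95.0710 = 367.4801 kJ
Q_total = 682.4793 kJ

682.4793 kJ


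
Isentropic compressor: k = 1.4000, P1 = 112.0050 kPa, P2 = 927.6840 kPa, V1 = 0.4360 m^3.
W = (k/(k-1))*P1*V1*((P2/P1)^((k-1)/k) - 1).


(k-1)/k = 0.2857
(P2/P1)^exp = 1.8295
W = 3.5000 * 112.0050 * 0.4360 * (1.8295 - 1) = 141.7777 kJ

141.7777 kJ


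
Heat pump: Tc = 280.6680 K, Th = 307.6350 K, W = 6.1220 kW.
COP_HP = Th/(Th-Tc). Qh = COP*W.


COP = 307.6350 / 26.9670 = 11.4078
Qh = 11.4078 * 6.1220 = 69.8387 kW

COP = 11.4078, Qh = 69.8387 kW


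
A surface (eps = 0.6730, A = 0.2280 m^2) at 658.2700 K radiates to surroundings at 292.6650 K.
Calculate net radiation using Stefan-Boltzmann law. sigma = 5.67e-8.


T^4 = 1.8777e+11
Tsurr^4 = 7.3364e+09
Q = 0.6730 * 5.67e-8 * 0.2280 * 1.8043e+11 = 1569.7844 W

1569.7844 W


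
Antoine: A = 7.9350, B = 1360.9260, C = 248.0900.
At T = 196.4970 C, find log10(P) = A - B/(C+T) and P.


C+T = 444.5870
B/(C+T) = 3.0611
log10(P) = 7.9350 - 3.0611 = 4.8739
P = 10^4.8739 = 74799.4403 mmHg

74799.4403 mmHg


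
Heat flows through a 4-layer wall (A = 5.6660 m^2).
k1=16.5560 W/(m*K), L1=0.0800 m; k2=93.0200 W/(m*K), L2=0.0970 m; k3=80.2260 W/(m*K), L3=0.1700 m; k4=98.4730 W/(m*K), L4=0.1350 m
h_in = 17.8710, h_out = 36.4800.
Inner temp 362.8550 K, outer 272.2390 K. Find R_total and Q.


R_conv_in = 1/(17.8710*5.6660) = 0.0099
R_1 = 0.0800/(16.5560*5.6660) = 0.0009
R_2 = 0.0970/(93.0200*5.6660) = 0.0002
R_3 = 0.1700/(80.2260*5.6660) = 0.0004
R_4 = 0.1350/(98.4730*5.6660) = 0.0002
R_conv_out = 1/(36.4800*5.6660) = 0.0048
R_total = 0.0164 K/W
Q = 90.6160 / 0.0164 = 5536.6105 W

R_total = 0.0164 K/W, Q = 5536.6105 W


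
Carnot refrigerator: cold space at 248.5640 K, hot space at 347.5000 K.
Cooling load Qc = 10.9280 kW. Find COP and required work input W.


COP = 248.5640 / 98.9360 = 2.5124
W = 10.9280 / 2.5124 = 4.3497 kW

COP = 2.5124, W = 4.3497 kW


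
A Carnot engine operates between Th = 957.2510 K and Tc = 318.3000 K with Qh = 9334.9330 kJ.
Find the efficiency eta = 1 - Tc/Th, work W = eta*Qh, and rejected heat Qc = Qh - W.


eta = 1 - 318.3000/957.2510 = 0.6675
W = 0.6675 * 9334.9330 = 6230.9308 kJ
Qc = 9334.9330 - 6230.9308 = 3104.0022 kJ

eta = 66.7485%, W = 6230.9308 kJ, Qc = 3104.0022 kJ
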